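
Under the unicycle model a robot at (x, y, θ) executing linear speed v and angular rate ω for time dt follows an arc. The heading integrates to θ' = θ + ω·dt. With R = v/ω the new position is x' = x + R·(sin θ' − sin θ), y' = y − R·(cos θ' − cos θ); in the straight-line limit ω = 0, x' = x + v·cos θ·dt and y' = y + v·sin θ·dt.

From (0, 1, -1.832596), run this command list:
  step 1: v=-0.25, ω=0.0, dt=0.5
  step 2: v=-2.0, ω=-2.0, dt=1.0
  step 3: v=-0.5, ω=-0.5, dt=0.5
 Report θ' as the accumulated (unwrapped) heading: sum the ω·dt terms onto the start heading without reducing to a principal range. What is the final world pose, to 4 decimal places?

(1.8064, 1.4509, -4.0826)

step 1: θ'=-1.8326 (straight) → pose (0.0324, 1.1207, -1.8326)
step 2: θ'=-3.8326 (R=1.0000) → pose (1.6356, 1.6325, -3.8326)
step 3: θ'=-4.0826 (R=1.0000) → pose (1.8064, 1.4509, -4.0826)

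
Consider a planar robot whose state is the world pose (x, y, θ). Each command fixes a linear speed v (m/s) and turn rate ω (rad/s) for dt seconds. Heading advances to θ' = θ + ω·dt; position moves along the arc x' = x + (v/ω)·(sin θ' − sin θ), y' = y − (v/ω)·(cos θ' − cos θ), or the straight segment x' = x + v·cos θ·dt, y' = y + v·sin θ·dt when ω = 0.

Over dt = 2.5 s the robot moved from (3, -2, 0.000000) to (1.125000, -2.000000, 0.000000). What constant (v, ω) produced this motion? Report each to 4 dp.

Δθ = 0.000000 − 0.000000 = 0.000000
ω = Δθ/dt = 0.000000/2.5 = 0.0000
ω = 0 → v = (Δx·cos θ + Δy·sin θ)/dt = -0.7500

v = -0.7500, ω = 0.0000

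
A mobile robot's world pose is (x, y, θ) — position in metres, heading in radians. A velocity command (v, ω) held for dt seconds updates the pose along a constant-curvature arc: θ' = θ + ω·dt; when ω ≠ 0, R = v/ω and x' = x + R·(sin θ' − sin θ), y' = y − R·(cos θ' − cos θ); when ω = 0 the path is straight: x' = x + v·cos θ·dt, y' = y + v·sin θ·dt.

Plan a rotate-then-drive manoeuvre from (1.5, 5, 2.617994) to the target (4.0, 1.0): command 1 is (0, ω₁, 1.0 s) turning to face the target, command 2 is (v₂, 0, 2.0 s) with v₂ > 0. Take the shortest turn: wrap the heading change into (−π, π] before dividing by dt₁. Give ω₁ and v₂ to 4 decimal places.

heading to target = atan2(1−5, 4−1.5) = -1.0122
Δθ = wrap(-1.0122 − 2.6180) = 2.6530; ω₁ = Δθ/dt₁ = 2.6530
distance = √((4−1.5)² + (1−5)²) = 4.7170; v₂ = distance/dt₂ = 2.3585

ω₁ = 2.6530, v₂ = 2.3585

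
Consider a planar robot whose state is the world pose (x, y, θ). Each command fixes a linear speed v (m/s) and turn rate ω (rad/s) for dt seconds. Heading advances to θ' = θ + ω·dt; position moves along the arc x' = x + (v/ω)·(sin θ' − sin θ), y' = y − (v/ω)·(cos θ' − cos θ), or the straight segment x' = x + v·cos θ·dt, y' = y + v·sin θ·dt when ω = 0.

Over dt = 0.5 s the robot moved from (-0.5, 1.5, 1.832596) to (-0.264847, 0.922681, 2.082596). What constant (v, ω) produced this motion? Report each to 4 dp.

Δθ = 2.082596 − 1.832596 = 0.250000
ω = Δθ/dt = 0.250000/0.5 = 0.5000
R = −Δy/(cos θ' − cos θ) = -2.5000
v = R·ω = -2.5000·0.5000 = -1.2500

v = -1.2500, ω = 0.5000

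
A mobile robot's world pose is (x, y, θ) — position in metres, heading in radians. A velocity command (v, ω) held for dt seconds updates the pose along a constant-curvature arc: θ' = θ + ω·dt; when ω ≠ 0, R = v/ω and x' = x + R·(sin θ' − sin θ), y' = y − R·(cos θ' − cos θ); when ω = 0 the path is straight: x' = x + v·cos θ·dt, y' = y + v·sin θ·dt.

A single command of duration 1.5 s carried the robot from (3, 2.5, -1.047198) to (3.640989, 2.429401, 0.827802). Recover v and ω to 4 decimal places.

v = 0.5000, ω = 1.2500

Δθ = 0.827802 − -1.047198 = 1.875000
ω = Δθ/dt = 1.875000/1.5 = 1.2500
R = Δx/(sin θ' − sin θ) = 0.4000
v = R·ω = 0.4000·1.2500 = 0.5000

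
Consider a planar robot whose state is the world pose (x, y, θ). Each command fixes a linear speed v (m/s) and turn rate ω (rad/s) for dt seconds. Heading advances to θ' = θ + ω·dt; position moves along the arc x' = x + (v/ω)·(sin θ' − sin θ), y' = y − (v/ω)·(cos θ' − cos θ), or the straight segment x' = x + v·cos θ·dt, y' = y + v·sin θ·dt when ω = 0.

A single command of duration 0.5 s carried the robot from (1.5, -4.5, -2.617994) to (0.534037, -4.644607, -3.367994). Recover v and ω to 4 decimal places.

Δθ = -3.367994 − -2.617994 = -0.750000
ω = Δθ/dt = -0.750000/0.5 = -1.5000
R = Δx/(sin θ' − sin θ) = -1.3333
v = R·ω = -1.3333·-1.5000 = 2.0000

v = 2.0000, ω = -1.5000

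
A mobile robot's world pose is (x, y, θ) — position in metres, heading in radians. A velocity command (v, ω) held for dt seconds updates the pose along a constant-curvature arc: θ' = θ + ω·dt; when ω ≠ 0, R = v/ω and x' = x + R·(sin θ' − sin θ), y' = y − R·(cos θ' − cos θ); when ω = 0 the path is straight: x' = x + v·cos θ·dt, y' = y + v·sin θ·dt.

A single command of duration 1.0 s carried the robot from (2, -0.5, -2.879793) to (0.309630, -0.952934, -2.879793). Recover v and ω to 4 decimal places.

Δθ = -2.879793 − -2.879793 = 0.000000
ω = Δθ/dt = 0.000000/1.0 = 0.0000
ω = 0 → v = (Δx·cos θ + Δy·sin θ)/dt = 1.7500

v = 1.7500, ω = 0.0000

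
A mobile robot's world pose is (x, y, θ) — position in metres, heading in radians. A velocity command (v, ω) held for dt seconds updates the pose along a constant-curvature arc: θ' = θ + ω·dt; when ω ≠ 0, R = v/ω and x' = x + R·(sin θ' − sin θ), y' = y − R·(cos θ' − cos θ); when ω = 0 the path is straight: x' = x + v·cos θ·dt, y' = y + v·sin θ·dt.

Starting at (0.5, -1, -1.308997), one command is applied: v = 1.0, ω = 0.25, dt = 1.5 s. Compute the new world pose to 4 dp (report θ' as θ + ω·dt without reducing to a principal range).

(1.1477, -2.3432, -0.9340)

θ' = -1.3090 + 0.25·1.5 = -0.9340
R = v/ω = 1.0/0.25 = 4.0000
x' = 0.5 + 4.0000·(sin -0.9340 − sin -1.3090) = 1.1477
y' = -1 − 4.0000·(cos -0.9340 − cos -1.3090) = -2.3432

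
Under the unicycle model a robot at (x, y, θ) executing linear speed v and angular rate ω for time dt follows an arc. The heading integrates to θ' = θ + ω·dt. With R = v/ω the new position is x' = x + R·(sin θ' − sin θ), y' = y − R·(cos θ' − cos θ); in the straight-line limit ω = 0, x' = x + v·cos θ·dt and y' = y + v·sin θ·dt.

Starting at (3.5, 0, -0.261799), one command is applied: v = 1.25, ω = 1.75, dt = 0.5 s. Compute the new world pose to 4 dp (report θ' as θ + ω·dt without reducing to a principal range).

(4.0959, 0.1058, 0.6132)

θ' = -0.2618 + 1.75·0.5 = 0.6132
R = v/ω = 1.25/1.75 = 0.7143
x' = 3.5 + 0.7143·(sin 0.6132 − sin -0.2618) = 4.0959
y' = 0 − 0.7143·(cos 0.6132 − cos -0.2618) = 0.1058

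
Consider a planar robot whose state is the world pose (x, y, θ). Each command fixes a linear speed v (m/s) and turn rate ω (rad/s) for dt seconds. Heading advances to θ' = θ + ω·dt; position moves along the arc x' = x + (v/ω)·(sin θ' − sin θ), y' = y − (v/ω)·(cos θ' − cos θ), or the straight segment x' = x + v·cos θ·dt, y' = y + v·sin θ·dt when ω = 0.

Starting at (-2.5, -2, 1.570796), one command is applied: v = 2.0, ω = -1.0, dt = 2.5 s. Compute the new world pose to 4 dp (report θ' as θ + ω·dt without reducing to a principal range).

θ' = 1.5708 + -1.0·2.5 = -0.9292
R = v/ω = 2.0/-1.0 = -2.0000
x' = -2.5 + -2.0000·(sin -0.9292 − sin 1.5708) = 1.1023
y' = -2 − -2.0000·(cos -0.9292 − cos 1.5708) = -0.8031

(1.1023, -0.8031, -0.9292)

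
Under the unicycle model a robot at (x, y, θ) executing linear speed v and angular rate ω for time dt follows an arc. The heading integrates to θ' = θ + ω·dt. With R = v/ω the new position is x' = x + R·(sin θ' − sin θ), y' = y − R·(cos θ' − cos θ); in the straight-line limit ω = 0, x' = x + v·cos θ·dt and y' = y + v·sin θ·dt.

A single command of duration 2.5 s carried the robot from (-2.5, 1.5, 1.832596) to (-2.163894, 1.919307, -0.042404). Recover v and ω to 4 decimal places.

Δθ = -0.042404 − 1.832596 = -1.875000
ω = Δθ/dt = -1.875000/2.5 = -0.7500
R = −Δy/(cos θ' − cos θ) = -0.3333
v = R·ω = -0.3333·-0.7500 = 0.2500

v = 0.2500, ω = -0.7500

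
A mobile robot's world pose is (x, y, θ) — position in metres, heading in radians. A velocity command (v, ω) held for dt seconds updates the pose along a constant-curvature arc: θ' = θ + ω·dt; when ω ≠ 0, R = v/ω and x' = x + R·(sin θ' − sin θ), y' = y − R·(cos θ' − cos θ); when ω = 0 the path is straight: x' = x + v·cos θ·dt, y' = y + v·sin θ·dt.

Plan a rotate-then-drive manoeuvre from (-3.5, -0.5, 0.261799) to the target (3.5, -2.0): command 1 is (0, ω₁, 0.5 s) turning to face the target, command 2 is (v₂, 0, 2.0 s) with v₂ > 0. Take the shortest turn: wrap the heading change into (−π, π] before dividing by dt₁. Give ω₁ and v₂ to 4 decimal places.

heading to target = atan2(-2−-0.5, 3.5−-3.5) = -0.2111
Δθ = wrap(-0.2111 − 0.2618) = -0.4729; ω₁ = Δθ/dt₁ = -0.9458
distance = √((3.5−-3.5)² + (-2−-0.5)²) = 7.1589; v₂ = distance/dt₂ = 3.5795

ω₁ = -0.9458, v₂ = 3.5795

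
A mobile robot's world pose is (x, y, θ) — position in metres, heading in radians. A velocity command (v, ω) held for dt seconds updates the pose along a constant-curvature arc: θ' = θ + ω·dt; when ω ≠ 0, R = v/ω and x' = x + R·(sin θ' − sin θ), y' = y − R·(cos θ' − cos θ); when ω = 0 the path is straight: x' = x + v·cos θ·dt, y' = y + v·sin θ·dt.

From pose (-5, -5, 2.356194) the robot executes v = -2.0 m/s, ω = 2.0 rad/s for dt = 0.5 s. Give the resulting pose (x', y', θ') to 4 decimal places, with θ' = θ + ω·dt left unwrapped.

(-4.0799, -5.2700, 3.3562)

θ' = 2.3562 + 2.0·0.5 = 3.3562
R = v/ω = -2.0/2.0 = -1.0000
x' = -5 + -1.0000·(sin 3.3562 − sin 2.3562) = -4.0799
y' = -5 − -1.0000·(cos 3.3562 − cos 2.3562) = -5.2700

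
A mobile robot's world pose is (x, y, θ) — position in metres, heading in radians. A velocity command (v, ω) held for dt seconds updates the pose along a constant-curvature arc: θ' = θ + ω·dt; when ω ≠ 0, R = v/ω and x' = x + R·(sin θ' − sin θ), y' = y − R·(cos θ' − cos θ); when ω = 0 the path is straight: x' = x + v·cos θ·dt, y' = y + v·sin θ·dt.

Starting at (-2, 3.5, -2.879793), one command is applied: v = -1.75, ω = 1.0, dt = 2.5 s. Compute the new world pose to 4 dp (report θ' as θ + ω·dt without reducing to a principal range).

(-1.8042, 6.8157, -0.3798)

θ' = -2.8798 + 1.0·2.5 = -0.3798
R = v/ω = -1.75/1.0 = -1.7500
x' = -2 + -1.7500·(sin -0.3798 − sin -2.8798) = -1.8042
y' = 3.5 − -1.7500·(cos -0.3798 − cos -2.8798) = 6.8157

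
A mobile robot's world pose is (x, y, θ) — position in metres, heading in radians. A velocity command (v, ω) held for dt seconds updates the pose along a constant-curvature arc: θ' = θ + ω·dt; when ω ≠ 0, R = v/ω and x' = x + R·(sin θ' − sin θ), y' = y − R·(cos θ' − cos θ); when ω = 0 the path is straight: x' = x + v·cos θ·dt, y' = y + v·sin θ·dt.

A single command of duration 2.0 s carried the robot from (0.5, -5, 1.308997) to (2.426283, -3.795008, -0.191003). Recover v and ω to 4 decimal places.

v = 1.2500, ω = -0.7500

Δθ = -0.191003 − 1.308997 = -1.500000
ω = Δθ/dt = -1.500000/2.0 = -0.7500
R = Δx/(sin θ' − sin θ) = -1.6667
v = R·ω = -1.6667·-0.7500 = 1.2500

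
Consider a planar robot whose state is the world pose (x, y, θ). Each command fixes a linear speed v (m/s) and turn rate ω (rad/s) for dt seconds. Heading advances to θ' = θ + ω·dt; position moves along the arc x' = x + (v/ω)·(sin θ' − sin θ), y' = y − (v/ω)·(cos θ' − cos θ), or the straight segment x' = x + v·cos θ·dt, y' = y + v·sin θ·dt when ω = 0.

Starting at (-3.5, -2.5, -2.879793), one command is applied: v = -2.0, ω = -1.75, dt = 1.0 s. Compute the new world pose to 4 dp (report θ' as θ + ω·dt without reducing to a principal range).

θ' = -2.8798 + -1.75·1.0 = -4.6298
R = v/ω = -2.0/-1.75 = 1.1429
x' = -3.5 + 1.1429·(sin -4.6298 − sin -2.8798) = -2.0652
y' = -2.5 − 1.1429·(cos -4.6298 − cos -2.8798) = -3.5096

(-2.0652, -3.5096, -4.6298)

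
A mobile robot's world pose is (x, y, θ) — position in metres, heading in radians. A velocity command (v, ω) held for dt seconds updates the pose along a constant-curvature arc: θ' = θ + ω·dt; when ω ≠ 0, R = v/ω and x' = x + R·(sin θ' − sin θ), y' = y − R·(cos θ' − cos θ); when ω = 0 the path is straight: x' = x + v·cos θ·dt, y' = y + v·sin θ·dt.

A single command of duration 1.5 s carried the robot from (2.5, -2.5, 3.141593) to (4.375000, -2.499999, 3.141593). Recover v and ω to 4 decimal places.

v = -1.2500, ω = 0.0000

Δθ = 3.141593 − 3.141593 = 0.000000
ω = Δθ/dt = 0.000000/1.5 = 0.0000
ω = 0 → v = (Δx·cos θ + Δy·sin θ)/dt = -1.2500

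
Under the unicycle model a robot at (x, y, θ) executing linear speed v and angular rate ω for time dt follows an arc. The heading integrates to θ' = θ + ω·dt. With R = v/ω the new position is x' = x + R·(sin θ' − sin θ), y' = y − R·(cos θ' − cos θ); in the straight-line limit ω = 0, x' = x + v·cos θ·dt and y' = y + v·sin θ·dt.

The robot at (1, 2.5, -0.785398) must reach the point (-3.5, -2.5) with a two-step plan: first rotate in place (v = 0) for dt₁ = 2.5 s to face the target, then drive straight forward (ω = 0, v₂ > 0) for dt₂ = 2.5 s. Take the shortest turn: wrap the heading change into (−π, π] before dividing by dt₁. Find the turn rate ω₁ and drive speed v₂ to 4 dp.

heading to target = atan2(-2.5−2.5, -3.5−1) = -2.3036
Δθ = wrap(-2.3036 − -0.7854) = -1.5182; ω₁ = Δθ/dt₁ = -0.6073
distance = √((-3.5−1)² + (-2.5−2.5)²) = 6.7268; v₂ = distance/dt₂ = 2.6907

ω₁ = -0.6073, v₂ = 2.6907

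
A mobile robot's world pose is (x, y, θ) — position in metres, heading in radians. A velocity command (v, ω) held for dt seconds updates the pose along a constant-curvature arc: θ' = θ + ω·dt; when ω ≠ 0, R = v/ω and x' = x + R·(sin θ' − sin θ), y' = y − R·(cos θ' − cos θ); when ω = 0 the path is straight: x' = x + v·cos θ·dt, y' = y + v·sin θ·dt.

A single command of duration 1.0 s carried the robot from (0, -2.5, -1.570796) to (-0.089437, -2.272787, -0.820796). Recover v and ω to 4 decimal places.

v = -0.2500, ω = 0.7500

Δθ = -0.820796 − -1.570796 = 0.750000
ω = Δθ/dt = 0.750000/1.0 = 0.7500
R = −Δy/(cos θ' − cos θ) = -0.3333
v = R·ω = -0.3333·0.7500 = -0.2500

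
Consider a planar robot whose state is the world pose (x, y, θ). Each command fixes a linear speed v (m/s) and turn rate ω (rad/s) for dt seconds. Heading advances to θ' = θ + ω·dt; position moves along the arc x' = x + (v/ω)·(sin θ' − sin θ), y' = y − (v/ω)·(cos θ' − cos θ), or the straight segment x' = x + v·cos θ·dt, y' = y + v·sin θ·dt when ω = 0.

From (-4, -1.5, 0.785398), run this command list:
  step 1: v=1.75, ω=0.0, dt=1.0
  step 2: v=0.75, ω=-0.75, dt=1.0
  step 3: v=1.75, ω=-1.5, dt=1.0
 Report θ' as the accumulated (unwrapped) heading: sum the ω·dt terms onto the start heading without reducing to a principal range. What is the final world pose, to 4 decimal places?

(-0.8895, -1.0126, -1.4646)

step 1: θ'=0.7854 (straight) → pose (-2.7626, -0.2626, 0.7854)
step 2: θ'=0.0354 (R=-1.0000) → pose (-2.0908, 0.0297, 0.0354)
step 3: θ'=-1.4646 (R=-1.1667) → pose (-0.8895, -1.0126, -1.4646)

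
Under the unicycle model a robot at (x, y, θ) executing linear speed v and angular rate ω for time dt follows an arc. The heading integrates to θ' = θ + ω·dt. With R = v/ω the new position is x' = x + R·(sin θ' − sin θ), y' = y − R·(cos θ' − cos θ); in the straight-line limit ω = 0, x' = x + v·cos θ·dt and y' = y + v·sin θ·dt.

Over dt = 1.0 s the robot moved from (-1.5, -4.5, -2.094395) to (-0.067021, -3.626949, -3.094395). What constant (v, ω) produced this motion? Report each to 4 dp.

v = -1.7500, ω = -1.0000

Δθ = -3.094395 − -2.094395 = -1.000000
ω = Δθ/dt = -1.000000/1.0 = -1.0000
R = Δx/(sin θ' − sin θ) = 1.7500
v = R·ω = 1.7500·-1.0000 = -1.7500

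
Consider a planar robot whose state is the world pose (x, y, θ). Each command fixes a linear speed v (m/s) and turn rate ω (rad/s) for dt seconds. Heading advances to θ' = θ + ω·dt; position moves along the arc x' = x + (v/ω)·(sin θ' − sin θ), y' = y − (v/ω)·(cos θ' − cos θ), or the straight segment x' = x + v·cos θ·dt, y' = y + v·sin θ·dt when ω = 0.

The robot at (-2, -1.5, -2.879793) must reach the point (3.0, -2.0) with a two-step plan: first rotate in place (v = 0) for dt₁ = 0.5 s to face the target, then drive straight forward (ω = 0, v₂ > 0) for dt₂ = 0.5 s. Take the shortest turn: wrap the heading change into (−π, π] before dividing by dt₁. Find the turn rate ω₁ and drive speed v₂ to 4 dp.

heading to target = atan2(-2−-1.5, 3−-2) = -0.0997
Δθ = wrap(-0.0997 − -2.8798) = 2.7801; ω₁ = Δθ/dt₁ = 5.5602
distance = √((3−-2)² + (-2−-1.5)²) = 5.0249; v₂ = distance/dt₂ = 10.0499

ω₁ = 5.5602, v₂ = 10.0499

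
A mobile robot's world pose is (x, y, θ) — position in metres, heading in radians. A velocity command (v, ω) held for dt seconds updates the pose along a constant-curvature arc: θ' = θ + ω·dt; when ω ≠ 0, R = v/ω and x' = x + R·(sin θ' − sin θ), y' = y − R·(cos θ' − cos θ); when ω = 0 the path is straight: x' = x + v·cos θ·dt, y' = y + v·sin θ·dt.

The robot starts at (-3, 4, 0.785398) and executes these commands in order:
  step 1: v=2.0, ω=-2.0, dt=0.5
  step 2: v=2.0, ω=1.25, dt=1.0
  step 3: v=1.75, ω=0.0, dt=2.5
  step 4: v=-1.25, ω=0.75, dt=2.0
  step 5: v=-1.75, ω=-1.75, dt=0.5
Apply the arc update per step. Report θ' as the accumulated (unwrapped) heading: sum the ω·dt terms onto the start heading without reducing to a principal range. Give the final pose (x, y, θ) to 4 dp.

step 1: θ'=-0.2146 (R=-1.0000) → pose (-2.0799, 4.2700, -0.2146)
step 2: θ'=1.0354 (R=1.6000) → pose (-0.3631, 5.0170, 1.0354)
step 3: θ'=1.0354 (straight) → pose (1.8690, 8.7797, 1.0354)
step 4: θ'=2.5354 (R=-1.6667) → pose (2.3528, 6.5597, 2.5354)
step 5: θ'=1.6604 (R=1.0000) → pose (2.7791, 5.8274, 1.6604)

(2.7791, 5.8274, 1.6604)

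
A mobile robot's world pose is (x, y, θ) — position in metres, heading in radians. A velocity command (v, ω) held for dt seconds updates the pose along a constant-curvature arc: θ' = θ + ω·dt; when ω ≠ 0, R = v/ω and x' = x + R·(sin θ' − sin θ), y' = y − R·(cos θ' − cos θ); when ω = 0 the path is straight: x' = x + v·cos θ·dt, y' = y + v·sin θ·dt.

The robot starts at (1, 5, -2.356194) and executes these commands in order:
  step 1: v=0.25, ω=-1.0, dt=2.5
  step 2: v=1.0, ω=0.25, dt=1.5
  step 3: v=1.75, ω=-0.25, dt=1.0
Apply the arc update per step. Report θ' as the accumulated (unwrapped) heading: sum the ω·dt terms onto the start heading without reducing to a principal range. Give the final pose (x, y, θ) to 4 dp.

step 1: θ'=-4.8562 (R=-0.2500) → pose (0.5758, 5.2126, -4.8562)
step 2: θ'=-4.4812 (R=4.0000) → pose (0.5107, 6.7024, -4.4812)
step 3: θ'=-4.7312 (R=-7.0000) → pose (0.3257, 8.4380, -4.7312)

(0.3257, 8.4380, -4.7312)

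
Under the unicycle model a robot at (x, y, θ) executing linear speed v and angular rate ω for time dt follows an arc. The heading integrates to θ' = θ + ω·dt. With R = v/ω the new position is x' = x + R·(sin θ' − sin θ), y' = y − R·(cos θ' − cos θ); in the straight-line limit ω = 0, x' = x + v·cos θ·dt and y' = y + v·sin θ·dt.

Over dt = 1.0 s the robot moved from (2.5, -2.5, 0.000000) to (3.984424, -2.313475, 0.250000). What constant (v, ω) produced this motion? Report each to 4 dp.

v = 1.5000, ω = 0.2500

Δθ = 0.250000 − 0.000000 = 0.250000
ω = Δθ/dt = 0.250000/1.0 = 0.2500
R = Δx/(sin θ' − sin θ) = 6.0000
v = R·ω = 6.0000·0.2500 = 1.5000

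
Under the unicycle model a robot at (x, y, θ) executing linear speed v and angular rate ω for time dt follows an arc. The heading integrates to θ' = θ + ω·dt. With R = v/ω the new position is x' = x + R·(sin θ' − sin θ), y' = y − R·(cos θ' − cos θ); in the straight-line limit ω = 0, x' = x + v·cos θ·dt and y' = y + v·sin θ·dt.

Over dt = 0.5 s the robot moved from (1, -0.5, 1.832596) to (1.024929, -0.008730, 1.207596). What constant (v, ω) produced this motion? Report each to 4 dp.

v = 1.0000, ω = -1.2500

Δθ = 1.207596 − 1.832596 = -0.625000
ω = Δθ/dt = -0.625000/0.5 = -1.2500
R = −Δy/(cos θ' − cos θ) = -0.8000
v = R·ω = -0.8000·-1.2500 = 1.0000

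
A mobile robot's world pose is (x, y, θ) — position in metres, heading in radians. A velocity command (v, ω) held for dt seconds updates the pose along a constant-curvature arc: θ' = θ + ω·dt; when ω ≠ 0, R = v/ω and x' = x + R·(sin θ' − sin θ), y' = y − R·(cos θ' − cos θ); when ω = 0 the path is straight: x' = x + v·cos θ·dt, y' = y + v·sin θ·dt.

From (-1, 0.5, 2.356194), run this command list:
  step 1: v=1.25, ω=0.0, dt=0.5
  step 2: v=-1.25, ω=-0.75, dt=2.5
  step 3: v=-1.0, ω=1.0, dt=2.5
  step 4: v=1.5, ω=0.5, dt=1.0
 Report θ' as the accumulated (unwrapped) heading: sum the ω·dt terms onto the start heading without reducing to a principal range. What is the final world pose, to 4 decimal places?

(-3.0244, -3.7204, 3.4812)

step 1: θ'=2.3562 (straight) → pose (-1.4419, 0.9419, 2.3562)
step 2: θ'=0.4812 (R=1.6667) → pose (-1.8491, -1.7140, 0.4812)
step 3: θ'=2.9812 (R=-1.0000) → pose (-1.5459, -3.5876, 2.9812)
step 4: θ'=3.4812 (R=3.0000) → pose (-3.0244, -3.7204, 3.4812)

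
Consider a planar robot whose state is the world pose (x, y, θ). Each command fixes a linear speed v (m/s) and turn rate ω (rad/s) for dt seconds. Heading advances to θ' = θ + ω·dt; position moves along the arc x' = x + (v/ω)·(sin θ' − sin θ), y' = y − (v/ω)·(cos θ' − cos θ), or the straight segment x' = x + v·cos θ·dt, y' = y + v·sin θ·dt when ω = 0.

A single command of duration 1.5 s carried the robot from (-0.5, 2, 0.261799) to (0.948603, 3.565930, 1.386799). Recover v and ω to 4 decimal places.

v = 1.5000, ω = 0.7500

Δθ = 1.386799 − 0.261799 = 1.125000
ω = Δθ/dt = 1.125000/1.5 = 0.7500
R = −Δy/(cos θ' − cos θ) = 2.0000
v = R·ω = 2.0000·0.7500 = 1.5000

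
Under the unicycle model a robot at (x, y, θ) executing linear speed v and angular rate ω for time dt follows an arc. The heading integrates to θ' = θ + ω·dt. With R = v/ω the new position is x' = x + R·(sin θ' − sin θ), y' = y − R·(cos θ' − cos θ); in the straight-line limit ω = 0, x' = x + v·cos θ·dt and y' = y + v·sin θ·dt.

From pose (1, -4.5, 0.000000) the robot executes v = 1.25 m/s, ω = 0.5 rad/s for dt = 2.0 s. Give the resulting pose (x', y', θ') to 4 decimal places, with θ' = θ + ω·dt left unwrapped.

(3.1037, -3.3508, 1.0000)

θ' = 0.0000 + 0.5·2.0 = 1.0000
R = v/ω = 1.25/0.5 = 2.5000
x' = 1 + 2.5000·(sin 1.0000 − sin 0.0000) = 3.1037
y' = -4.5 − 2.5000·(cos 1.0000 − cos 0.0000) = -3.3508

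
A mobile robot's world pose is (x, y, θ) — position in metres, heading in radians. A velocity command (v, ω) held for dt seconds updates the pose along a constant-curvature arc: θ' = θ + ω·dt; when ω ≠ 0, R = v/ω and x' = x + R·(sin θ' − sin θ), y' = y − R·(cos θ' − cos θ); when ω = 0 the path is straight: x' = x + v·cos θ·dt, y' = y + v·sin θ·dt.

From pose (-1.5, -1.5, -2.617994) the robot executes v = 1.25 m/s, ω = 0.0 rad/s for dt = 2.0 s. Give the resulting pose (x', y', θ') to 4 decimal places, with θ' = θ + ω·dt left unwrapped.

θ' = -2.6180 + 0.0·2.0 = -2.6180
ω = 0 → straight: x' = -1.5 + 1.25·cos(-2.6180)·2.0 = -3.6651
y' = -1.5 + 1.25·sin(-2.6180)·2.0 = -2.7500

(-3.6651, -2.7500, -2.6180)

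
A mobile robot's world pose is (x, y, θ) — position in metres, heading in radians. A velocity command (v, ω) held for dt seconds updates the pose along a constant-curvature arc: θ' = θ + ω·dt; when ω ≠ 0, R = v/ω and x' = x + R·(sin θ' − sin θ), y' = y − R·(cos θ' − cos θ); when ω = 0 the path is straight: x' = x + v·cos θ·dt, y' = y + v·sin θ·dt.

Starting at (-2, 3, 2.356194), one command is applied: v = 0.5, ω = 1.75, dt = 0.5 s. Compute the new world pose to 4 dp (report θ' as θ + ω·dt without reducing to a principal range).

(-2.2276, 3.0825, 3.2312)

θ' = 2.3562 + 1.75·0.5 = 3.2312
R = v/ω = 0.5/1.75 = 0.2857
x' = -2 + 0.2857·(sin 3.2312 − sin 2.3562) = -2.2276
y' = 3 − 0.2857·(cos 3.2312 − cos 2.3562) = 3.0825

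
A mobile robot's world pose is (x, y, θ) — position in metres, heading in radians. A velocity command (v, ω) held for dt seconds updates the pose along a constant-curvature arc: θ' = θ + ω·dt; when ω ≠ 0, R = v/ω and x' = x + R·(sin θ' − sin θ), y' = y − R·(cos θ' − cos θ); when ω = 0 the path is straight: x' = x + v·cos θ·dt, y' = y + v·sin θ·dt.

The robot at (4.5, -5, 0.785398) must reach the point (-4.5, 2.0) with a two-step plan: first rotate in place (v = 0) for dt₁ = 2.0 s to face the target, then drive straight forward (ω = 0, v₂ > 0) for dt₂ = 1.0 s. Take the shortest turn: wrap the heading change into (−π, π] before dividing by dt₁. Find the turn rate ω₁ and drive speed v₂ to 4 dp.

ω₁ = 0.8476, v₂ = 11.4018

heading to target = atan2(2−-5, -4.5−4.5) = 2.4805
Δθ = wrap(2.4805 − 0.7854) = 1.6952; ω₁ = Δθ/dt₁ = 0.8476
distance = √((-4.5−4.5)² + (2−-5)²) = 11.4018; v₂ = distance/dt₂ = 11.4018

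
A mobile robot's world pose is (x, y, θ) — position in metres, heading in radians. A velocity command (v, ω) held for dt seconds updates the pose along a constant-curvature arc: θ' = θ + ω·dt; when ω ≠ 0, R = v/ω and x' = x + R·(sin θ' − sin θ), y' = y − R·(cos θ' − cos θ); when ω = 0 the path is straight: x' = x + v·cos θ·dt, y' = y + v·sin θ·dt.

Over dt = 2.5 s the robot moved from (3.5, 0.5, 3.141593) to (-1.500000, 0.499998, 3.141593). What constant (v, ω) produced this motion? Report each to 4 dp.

v = 2.0000, ω = 0.0000

Δθ = 3.141593 − 3.141593 = 0.000000
ω = Δθ/dt = 0.000000/2.5 = 0.0000
ω = 0 → v = (Δx·cos θ + Δy·sin θ)/dt = 2.0000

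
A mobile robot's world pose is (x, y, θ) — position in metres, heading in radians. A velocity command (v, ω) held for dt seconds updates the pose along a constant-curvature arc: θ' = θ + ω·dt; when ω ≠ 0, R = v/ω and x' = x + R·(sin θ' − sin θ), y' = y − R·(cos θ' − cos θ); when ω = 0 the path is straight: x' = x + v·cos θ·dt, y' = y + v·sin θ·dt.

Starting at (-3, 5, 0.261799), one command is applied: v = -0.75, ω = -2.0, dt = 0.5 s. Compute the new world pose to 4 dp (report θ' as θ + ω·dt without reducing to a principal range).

θ' = 0.2618 + -2.0·0.5 = -0.7382
R = v/ω = -0.75/-2.0 = 0.3750
x' = -3 + 0.3750·(sin -0.7382 − sin 0.2618) = -3.3494
y' = 5 − 0.3750·(cos -0.7382 − cos 0.2618) = 5.0848

(-3.3494, 5.0848, -0.7382)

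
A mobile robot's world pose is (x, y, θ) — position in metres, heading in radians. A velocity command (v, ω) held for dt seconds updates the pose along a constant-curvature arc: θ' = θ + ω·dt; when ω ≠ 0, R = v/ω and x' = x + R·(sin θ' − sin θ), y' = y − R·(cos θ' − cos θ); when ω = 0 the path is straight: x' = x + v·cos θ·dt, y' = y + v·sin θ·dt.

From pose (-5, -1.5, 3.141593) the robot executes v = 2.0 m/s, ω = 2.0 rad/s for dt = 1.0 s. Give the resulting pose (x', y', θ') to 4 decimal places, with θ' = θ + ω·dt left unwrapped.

θ' = 3.1416 + 2.0·1.0 = 5.1416
R = v/ω = 2.0/2.0 = 1.0000
x' = -5 + 1.0000·(sin 5.1416 − sin 3.1416) = -5.9093
y' = -1.5 − 1.0000·(cos 5.1416 − cos 3.1416) = -2.9161

(-5.9093, -2.9161, 5.1416)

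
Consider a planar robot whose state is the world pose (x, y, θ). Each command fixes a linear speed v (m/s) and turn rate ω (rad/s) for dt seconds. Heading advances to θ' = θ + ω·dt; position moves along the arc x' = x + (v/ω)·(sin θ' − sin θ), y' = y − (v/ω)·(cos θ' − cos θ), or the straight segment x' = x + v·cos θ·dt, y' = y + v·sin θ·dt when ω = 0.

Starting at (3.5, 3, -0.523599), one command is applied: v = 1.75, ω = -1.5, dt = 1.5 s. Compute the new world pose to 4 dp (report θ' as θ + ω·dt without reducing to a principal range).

(3.3364, 0.9011, -2.7736)

θ' = -0.5236 + -1.5·1.5 = -2.7736
R = v/ω = 1.75/-1.5 = -1.1667
x' = 3.5 + -1.1667·(sin -2.7736 − sin -0.5236) = 3.3364
y' = 3 − -1.1667·(cos -2.7736 − cos -0.5236) = 0.9011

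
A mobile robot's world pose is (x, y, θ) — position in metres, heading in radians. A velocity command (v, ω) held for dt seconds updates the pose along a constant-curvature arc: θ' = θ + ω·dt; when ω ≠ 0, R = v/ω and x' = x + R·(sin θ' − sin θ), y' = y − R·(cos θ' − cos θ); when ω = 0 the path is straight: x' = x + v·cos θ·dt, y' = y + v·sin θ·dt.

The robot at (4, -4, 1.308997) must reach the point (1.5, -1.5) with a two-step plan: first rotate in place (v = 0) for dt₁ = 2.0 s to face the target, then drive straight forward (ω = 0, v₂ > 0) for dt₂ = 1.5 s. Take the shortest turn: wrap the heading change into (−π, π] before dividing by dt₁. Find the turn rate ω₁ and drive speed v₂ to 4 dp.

ω₁ = 0.5236, v₂ = 2.3570

heading to target = atan2(-1.5−-4, 1.5−4) = 2.3562
Δθ = wrap(2.3562 − 1.3090) = 1.0472; ω₁ = Δθ/dt₁ = 0.5236
distance = √((1.5−4)² + (-1.5−-4)²) = 3.5355; v₂ = distance/dt₂ = 2.3570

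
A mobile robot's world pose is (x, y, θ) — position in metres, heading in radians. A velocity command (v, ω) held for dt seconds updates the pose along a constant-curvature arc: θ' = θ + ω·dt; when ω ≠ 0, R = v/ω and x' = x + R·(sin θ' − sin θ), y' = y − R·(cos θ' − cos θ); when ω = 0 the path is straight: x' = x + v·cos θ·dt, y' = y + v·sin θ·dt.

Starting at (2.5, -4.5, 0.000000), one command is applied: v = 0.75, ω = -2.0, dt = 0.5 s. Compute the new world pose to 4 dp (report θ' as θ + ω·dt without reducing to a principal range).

(2.8156, -4.6724, -1.0000)

θ' = 0.0000 + -2.0·0.5 = -1.0000
R = v/ω = 0.75/-2.0 = -0.3750
x' = 2.5 + -0.3750·(sin -1.0000 − sin 0.0000) = 2.8156
y' = -4.5 − -0.3750·(cos -1.0000 − cos 0.0000) = -4.6724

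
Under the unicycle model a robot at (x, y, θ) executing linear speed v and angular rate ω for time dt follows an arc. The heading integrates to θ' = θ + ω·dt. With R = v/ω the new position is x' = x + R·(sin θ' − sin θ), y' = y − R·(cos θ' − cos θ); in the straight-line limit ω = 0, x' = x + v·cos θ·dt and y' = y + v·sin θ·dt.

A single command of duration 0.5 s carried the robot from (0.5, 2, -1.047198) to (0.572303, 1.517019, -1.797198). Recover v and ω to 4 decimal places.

Δθ = -1.797198 − -1.047198 = -0.750000
ω = Δθ/dt = -0.750000/0.5 = -1.5000
R = −Δy/(cos θ' − cos θ) = -0.6667
v = R·ω = -0.6667·-1.5000 = 1.0000

v = 1.0000, ω = -1.5000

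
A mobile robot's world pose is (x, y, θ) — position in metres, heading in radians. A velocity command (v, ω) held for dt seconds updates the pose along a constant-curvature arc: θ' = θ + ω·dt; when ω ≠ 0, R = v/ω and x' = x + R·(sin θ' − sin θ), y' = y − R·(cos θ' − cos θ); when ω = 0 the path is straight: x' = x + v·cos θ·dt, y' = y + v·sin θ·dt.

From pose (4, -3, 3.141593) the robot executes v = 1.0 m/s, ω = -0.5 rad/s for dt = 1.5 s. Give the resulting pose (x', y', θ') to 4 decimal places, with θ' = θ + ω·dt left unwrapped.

θ' = 3.1416 + -0.5·1.5 = 2.3916
R = v/ω = 1.0/-0.5 = -2.0000
x' = 4 + -2.0000·(sin 2.3916 − sin 3.1416) = 2.6367
y' = -3 − -2.0000·(cos 2.3916 − cos 3.1416) = -2.4634

(2.6367, -2.4634, 2.3916)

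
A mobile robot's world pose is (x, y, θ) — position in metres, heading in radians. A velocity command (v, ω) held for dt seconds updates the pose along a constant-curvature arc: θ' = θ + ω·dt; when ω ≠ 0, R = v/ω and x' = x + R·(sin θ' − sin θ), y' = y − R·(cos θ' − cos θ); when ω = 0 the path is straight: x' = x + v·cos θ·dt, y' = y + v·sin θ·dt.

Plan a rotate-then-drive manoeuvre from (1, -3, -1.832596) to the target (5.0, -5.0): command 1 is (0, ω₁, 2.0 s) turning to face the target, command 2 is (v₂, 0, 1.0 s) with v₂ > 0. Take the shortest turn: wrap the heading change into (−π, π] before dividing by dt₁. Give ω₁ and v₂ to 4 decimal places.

heading to target = atan2(-5−-3, 5−1) = -0.4636
Δθ = wrap(-0.4636 − -1.8326) = 1.3689; ω₁ = Δθ/dt₁ = 0.6845
distance = √((5−1)² + (-5−-3)²) = 4.4721; v₂ = distance/dt₂ = 4.4721

ω₁ = 0.6845, v₂ = 4.4721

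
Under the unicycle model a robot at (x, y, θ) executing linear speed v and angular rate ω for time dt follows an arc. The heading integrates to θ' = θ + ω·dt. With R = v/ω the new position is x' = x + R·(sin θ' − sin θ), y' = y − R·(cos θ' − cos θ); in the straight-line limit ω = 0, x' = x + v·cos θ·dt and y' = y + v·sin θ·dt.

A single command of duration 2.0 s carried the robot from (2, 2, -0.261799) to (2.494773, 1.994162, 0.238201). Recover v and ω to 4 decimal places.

Δθ = 0.238201 − -0.261799 = 0.500000
ω = Δθ/dt = 0.500000/2.0 = 0.2500
R = Δx/(sin θ' − sin θ) = 1.0000
v = R·ω = 1.0000·0.2500 = 0.2500

v = 0.2500, ω = 0.2500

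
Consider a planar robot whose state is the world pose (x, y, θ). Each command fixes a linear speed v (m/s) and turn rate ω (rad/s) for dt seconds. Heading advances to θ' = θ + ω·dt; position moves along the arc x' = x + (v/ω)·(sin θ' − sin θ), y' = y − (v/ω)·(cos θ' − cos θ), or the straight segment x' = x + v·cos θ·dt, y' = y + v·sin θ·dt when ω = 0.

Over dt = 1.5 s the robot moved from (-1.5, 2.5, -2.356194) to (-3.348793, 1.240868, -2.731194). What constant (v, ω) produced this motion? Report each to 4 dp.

v = 1.5000, ω = -0.2500

Δθ = -2.731194 − -2.356194 = -0.375000
ω = Δθ/dt = -0.375000/1.5 = -0.2500
R = Δx/(sin θ' − sin θ) = -6.0000
v = R·ω = -6.0000·-0.2500 = 1.5000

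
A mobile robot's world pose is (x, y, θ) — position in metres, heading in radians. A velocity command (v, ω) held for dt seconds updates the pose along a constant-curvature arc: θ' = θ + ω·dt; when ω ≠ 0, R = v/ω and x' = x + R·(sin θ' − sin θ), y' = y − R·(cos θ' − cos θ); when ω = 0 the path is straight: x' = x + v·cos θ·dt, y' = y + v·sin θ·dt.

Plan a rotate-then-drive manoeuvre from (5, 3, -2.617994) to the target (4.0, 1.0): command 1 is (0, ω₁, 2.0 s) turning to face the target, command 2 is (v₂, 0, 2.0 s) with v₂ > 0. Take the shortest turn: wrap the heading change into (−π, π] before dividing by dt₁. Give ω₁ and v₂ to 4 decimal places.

heading to target = atan2(1−3, 4−5) = -2.0344
Δθ = wrap(-2.0344 − -2.6180) = 0.5836; ω₁ = Δθ/dt₁ = 0.2918
distance = √((4−5)² + (1−3)²) = 2.2361; v₂ = distance/dt₂ = 1.1180

ω₁ = 0.2918, v₂ = 1.1180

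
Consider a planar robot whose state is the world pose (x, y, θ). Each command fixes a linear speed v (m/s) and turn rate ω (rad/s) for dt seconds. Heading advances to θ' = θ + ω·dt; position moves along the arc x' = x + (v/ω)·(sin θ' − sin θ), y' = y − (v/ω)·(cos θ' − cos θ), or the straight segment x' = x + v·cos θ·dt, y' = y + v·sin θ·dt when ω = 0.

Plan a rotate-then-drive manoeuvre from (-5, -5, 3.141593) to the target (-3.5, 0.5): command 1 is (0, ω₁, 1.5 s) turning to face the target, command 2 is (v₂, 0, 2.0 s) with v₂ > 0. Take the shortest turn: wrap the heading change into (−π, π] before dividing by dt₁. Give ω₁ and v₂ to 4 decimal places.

ω₁ = -1.2247, v₂ = 2.8504

heading to target = atan2(0.5−-5, -3.5−-5) = 1.3045
Δθ = wrap(1.3045 − 3.1416) = -1.8370; ω₁ = Δθ/dt₁ = -1.2247
distance = √((-3.5−-5)² + (0.5−-5)²) = 5.7009; v₂ = distance/dt₂ = 2.8504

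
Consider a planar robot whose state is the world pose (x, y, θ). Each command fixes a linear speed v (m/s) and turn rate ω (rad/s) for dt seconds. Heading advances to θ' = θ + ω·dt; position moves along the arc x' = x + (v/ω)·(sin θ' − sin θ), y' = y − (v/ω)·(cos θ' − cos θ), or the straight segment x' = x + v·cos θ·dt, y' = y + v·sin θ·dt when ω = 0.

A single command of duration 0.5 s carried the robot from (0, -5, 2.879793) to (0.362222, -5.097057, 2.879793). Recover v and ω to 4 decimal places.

Δθ = 2.879793 − 2.879793 = 0.000000
ω = Δθ/dt = 0.000000/0.5 = 0.0000
ω = 0 → v = (Δx·cos θ + Δy·sin θ)/dt = -0.7500

v = -0.7500, ω = 0.0000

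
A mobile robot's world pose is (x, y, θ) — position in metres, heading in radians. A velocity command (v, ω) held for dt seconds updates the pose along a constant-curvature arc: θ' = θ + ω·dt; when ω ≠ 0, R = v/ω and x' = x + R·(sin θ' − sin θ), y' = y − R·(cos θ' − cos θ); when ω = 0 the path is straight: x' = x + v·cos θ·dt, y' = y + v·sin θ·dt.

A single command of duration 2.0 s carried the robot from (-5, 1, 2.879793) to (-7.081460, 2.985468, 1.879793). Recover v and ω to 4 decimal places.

v = 1.5000, ω = -0.5000

Δθ = 1.879793 − 2.879793 = -1.000000
ω = Δθ/dt = -1.000000/2.0 = -0.5000
R = Δx/(sin θ' − sin θ) = -3.0000
v = R·ω = -3.0000·-0.5000 = 1.5000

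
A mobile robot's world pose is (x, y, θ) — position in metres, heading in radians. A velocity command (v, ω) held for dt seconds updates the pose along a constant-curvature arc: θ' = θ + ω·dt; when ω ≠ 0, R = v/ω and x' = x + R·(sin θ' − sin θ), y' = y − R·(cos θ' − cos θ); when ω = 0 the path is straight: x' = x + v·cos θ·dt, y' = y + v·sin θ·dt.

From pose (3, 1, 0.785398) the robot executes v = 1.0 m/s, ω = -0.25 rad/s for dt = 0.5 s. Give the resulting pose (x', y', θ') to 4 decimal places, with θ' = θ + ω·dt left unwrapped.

(3.3747, 1.3306, 0.6604)

θ' = 0.7854 + -0.25·0.5 = 0.6604
R = v/ω = 1.0/-0.25 = -4.0000
x' = 3 + -4.0000·(sin 0.6604 − sin 0.7854) = 3.3747
y' = 1 − -4.0000·(cos 0.6604 − cos 0.7854) = 1.3306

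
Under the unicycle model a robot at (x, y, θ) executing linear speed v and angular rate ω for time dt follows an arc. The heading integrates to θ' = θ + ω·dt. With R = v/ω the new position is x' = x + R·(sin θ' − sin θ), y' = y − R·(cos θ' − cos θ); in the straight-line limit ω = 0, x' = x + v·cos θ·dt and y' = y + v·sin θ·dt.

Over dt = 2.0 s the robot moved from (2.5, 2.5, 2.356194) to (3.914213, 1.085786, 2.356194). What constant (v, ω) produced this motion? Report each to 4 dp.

Δθ = 2.356194 − 2.356194 = 0.000000
ω = Δθ/dt = 0.000000/2.0 = 0.0000
ω = 0 → v = (Δx·cos θ + Δy·sin θ)/dt = -1.0000

v = -1.0000, ω = 0.0000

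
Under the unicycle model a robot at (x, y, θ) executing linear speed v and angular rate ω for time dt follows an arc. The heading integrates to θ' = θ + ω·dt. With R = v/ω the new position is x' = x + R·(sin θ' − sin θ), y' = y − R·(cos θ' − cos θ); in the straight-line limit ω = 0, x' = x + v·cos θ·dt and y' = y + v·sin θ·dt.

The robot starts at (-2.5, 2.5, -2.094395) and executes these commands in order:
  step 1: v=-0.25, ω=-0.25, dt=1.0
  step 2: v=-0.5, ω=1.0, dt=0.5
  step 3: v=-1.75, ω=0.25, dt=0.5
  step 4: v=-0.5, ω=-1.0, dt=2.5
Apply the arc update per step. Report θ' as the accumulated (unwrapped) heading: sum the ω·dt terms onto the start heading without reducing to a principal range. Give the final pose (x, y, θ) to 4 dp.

step 1: θ'=-2.3444 (R=1.0000) → pose (-2.3494, 2.6987, -2.3444)
step 2: θ'=-1.8444 (R=-0.5000) → pose (-2.2257, 2.9130, -1.8444)
step 3: θ'=-1.7194 (R=-7.0000) → pose (-2.0425, 3.7680, -1.7194)
step 4: θ'=-4.2194 (R=0.5000) → pose (-1.1075, 3.9306, -4.2194)

(-1.1075, 3.9306, -4.2194)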